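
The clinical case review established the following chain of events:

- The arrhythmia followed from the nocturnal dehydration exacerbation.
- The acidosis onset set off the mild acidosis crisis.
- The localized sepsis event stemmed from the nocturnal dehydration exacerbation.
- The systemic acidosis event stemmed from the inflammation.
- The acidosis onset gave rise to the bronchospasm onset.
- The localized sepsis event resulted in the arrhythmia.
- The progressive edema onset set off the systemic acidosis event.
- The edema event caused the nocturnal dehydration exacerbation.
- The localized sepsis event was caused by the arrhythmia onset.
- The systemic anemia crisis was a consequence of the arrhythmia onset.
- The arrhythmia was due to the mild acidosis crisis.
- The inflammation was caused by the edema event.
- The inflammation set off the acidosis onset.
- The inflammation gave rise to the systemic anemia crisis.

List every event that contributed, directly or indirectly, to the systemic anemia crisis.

Immediate causes of the systemic anemia crisis: the arrhythmia onset, the inflammation.
Further upstream: the edema event.

the arrhythmia onset, the edema event, the inflammation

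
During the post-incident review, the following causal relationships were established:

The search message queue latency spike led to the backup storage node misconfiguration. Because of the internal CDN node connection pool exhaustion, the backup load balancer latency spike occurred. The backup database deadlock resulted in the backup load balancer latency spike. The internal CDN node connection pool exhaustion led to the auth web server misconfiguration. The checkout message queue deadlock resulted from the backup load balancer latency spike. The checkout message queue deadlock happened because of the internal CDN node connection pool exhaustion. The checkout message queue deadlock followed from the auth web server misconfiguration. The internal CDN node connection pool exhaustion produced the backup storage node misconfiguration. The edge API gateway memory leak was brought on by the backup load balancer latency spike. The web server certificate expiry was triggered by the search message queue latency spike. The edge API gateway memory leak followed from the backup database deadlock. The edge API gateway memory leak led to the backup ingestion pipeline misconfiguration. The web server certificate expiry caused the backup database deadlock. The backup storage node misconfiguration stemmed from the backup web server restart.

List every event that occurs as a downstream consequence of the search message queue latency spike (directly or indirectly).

Direct effects: the web server certificate expiry, the backup storage node misconfiguration.
2 steps out: the backup database deadlock.
3 steps out: the backup load balancer latency spike, the edge API gateway memory leak.
4 steps out: the checkout message queue deadlock, the backup ingestion pipeline misconfiguration.
Not reachable from it: the internal CDN node connection pool exhaustion, the auth web server misconfiguration, the backup web server restart.

the backup database deadlock, the backup ingestion pipeline misconfiguration, the backup load balancer latency spike, the backup storage node misconfiguration, the checkout message queue deadlock, the edge API gateway memory leak, the web server certificate expiry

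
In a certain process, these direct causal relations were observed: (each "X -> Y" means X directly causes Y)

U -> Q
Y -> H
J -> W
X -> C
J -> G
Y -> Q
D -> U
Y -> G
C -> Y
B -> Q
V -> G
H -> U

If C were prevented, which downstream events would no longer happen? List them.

Downstream of C: Y, G, H, U, Q.
Of those, still caused via another path: G, U, Q.
The remainder have no surviving cause.

H, Y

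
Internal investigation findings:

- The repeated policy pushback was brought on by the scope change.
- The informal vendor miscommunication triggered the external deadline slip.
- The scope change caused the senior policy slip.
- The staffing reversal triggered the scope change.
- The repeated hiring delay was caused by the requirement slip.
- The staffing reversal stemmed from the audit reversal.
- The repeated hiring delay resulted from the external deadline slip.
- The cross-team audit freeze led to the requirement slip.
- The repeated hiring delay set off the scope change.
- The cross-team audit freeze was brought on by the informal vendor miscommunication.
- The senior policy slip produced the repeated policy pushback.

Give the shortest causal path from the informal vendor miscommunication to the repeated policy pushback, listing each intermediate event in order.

the informal vendor miscommunication → the external deadline slip
the external deadline slip → the repeated hiring delay
the repeated hiring delay → the scope change
the scope change → the repeated policy pushback
Length: 4 steps.

the informal vendor miscommunication → the external deadline slip → the repeated hiring delay → the scope change → the repeated policy pushback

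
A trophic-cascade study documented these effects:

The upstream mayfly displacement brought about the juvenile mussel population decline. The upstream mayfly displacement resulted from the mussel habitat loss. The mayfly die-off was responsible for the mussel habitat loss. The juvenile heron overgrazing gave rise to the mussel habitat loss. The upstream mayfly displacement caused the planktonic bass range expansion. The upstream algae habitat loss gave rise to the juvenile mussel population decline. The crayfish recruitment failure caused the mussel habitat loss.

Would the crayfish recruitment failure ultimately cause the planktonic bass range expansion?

There is a causal chain: the crayfish recruitment failure → the mussel habitat loss → the upstream mayfly displacement → the planktonic bass range expansion.

Yes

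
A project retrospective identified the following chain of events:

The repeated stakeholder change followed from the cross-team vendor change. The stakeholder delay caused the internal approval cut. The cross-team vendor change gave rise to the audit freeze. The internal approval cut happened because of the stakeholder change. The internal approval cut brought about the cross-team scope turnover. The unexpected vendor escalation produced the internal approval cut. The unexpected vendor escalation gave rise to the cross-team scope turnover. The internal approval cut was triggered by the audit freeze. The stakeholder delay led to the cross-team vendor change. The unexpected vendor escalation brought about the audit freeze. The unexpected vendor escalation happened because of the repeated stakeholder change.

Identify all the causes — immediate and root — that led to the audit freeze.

the cross-team vendor change, the repeated stakeholder change, the stakeholder delay, the unexpected vendor escalation

Immediate causes of the audit freeze: the cross-team vendor change, the unexpected vendor escalation.
Further upstream: the stakeholder delay, the repeated stakeholder change.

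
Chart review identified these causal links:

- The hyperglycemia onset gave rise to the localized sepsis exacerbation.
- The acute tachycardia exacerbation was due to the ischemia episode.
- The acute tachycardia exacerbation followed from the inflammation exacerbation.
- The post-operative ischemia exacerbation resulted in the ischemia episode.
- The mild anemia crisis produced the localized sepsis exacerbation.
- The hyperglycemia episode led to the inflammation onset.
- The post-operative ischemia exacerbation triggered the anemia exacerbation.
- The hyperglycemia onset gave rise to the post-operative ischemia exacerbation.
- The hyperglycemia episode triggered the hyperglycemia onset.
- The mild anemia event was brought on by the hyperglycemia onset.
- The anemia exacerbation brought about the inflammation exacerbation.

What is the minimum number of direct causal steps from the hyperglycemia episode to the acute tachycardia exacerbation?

Shortest chain: the hyperglycemia episode → the hyperglycemia onset → the post-operative ischemia exacerbation → the ischemia episode → the acute tachycardia exacerbation.

4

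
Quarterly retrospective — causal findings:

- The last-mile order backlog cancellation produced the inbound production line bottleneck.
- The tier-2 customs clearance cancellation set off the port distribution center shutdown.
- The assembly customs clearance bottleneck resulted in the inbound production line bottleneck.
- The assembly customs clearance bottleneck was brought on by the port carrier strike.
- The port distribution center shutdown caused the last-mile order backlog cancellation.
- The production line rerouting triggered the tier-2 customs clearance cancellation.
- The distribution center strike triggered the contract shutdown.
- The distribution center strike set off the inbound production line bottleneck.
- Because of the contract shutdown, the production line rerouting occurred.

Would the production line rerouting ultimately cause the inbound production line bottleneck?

There is a causal chain: the production line rerouting → the tier-2 customs clearance cancellation → the port distribution center shutdown → the last-mile order backlog cancellation → the inbound production line bottleneck.

Yes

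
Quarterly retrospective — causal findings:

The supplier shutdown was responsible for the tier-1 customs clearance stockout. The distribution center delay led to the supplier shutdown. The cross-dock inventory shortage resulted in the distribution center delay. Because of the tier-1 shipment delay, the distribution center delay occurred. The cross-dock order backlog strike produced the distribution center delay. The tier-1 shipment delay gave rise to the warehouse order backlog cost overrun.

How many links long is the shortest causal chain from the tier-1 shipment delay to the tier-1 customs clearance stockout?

Shortest chain: the tier-1 shipment delay → the distribution center delay → the supplier shutdown → the tier-1 customs clearance stockout.

3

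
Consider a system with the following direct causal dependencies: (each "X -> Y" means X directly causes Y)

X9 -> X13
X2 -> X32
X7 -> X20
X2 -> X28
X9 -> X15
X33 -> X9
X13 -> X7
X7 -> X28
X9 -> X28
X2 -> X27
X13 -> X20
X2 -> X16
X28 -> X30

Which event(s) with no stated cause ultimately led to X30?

X2, X33

Tracing upstream from X30: X30 ← X28 ← X2.
A separate upstream branch: X30 ← X28 ← X9 ← X33.
Each of those chain origins has no stated cause.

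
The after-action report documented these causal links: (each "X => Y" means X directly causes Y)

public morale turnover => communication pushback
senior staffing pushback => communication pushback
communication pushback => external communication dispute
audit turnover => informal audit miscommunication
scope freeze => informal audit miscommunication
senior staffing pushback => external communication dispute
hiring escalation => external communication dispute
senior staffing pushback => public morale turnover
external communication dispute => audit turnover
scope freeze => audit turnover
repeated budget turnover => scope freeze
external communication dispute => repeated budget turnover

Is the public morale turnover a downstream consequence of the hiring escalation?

The hiring escalation leads to the external communication dispute, the repeated budget turnover, the scope freeze, the audit turnover, the informal audit miscommunication; the public morale turnover is not among them.

No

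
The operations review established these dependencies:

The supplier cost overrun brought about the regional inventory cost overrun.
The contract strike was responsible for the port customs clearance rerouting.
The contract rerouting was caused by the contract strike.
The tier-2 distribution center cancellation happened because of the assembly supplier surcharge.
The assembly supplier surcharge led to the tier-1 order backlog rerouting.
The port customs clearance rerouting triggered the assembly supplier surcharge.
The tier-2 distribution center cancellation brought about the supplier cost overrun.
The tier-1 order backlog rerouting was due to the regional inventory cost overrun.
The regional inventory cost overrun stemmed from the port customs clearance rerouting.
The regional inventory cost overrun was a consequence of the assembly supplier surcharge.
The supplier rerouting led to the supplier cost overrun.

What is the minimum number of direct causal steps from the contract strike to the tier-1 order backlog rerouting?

Shortest chain: the contract strike → the port customs clearance rerouting → the assembly supplier surcharge → the tier-1 order backlog rerouting.

3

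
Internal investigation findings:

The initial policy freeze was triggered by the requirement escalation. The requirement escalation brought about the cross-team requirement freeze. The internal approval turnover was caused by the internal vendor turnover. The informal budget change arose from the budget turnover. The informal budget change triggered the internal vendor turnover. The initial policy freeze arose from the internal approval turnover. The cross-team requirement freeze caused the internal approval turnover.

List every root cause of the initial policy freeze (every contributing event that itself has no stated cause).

Tracing upstream from the initial policy freeze: the initial policy freeze ← the internal approval turnover ← the internal vendor turnover ← the informal budget change ← the budget turnover.
A separate upstream branch: the initial policy freeze ← the requirement escalation.
Each of those chain origins has no stated cause.

the budget turnover, the requirement escalation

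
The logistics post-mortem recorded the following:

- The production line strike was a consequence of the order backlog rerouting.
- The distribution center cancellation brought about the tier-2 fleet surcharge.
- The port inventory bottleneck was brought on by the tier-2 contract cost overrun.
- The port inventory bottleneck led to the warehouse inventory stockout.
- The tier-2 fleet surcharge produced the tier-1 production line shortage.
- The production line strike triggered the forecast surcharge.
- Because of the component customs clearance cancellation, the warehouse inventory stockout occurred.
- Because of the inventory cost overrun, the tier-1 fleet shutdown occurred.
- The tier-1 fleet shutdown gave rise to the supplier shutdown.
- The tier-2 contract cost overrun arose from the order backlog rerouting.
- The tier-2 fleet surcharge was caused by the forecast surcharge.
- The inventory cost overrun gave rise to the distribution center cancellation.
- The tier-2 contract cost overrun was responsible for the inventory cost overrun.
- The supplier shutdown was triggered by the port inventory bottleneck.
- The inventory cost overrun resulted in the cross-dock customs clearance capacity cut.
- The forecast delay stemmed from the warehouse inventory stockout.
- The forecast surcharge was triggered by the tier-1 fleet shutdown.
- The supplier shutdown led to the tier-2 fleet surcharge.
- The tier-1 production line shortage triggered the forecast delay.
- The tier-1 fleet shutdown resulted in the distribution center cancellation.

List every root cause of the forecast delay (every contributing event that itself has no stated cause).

the component customs clearance cancellation, the order backlog rerouting

Tracing upstream from the forecast delay: the forecast delay ← the warehouse inventory stockout ← the port inventory bottleneck ← the tier-2 contract cost overrun ← the order backlog rerouting.
A separate upstream branch: the forecast delay ← the warehouse inventory stockout ← the component customs clearance cancellation.
Each of those chain origins has no stated cause.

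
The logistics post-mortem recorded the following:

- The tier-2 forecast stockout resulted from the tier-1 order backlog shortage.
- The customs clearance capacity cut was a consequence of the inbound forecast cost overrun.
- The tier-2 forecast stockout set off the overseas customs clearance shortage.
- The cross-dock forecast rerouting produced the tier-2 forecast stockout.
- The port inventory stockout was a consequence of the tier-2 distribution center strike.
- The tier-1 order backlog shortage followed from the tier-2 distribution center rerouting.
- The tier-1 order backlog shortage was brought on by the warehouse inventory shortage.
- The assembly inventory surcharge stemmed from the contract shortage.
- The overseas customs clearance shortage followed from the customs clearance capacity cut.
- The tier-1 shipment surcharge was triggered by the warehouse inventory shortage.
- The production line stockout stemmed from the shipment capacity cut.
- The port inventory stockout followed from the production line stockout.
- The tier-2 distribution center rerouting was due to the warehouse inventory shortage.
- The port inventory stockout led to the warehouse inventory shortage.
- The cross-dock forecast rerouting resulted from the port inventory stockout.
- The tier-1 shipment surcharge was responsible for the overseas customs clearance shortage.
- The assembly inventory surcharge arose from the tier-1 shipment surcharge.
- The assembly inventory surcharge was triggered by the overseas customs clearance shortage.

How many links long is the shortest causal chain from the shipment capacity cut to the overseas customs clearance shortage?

Shortest chain: the shipment capacity cut → the production line stockout → the port inventory stockout → the warehouse inventory shortage → the tier-1 shipment surcharge → the overseas customs clearance shortage.

5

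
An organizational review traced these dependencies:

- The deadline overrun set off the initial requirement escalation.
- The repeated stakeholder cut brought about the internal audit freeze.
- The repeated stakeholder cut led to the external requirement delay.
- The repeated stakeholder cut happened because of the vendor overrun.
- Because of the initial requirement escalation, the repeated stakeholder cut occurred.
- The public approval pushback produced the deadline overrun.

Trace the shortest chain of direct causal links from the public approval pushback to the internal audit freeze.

the public approval pushback → the deadline overrun → the initial requirement escalation → the repeated stakeholder cut → the internal audit freeze

the public approval pushback → the deadline overrun
the deadline overrun → the initial requirement escalation
the initial requirement escalation → the repeated stakeholder cut
the repeated stakeholder cut → the internal audit freeze
Length: 4 steps.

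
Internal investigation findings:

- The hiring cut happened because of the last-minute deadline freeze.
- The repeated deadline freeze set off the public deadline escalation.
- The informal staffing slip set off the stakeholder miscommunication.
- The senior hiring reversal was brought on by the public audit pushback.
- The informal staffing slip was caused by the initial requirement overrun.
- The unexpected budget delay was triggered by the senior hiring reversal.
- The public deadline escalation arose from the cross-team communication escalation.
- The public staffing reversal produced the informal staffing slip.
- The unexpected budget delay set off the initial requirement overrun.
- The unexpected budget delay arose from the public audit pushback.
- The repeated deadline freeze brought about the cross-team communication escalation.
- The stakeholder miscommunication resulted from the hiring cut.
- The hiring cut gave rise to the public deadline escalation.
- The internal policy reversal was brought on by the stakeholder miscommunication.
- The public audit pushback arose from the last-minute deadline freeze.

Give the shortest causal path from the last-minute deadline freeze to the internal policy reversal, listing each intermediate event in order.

the last-minute deadline freeze → the hiring cut
the hiring cut → the stakeholder miscommunication
the stakeholder miscommunication → the internal policy reversal
Length: 3 steps.

the last-minute deadline freeze → the hiring cut → the stakeholder miscommunication → the internal policy reversal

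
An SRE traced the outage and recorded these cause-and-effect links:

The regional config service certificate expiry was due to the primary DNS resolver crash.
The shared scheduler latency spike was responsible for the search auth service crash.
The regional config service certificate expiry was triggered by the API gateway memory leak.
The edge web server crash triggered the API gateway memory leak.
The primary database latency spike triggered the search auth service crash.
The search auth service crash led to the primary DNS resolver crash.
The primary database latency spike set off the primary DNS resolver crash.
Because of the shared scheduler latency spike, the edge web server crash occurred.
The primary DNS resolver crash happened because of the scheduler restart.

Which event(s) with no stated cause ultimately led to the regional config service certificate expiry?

Tracing upstream from the regional config service certificate expiry: the regional config service certificate expiry ← the primary DNS resolver crash ← the primary database latency spike.
A separate upstream branch: the regional config service certificate expiry ← the primary DNS resolver crash ← the scheduler restart.
A separate upstream branch: the regional config service certificate expiry ← the API gateway memory leak ← the edge web server crash ← the shared scheduler latency spike.
Each of those chain origins has no stated cause.

the primary database latency spike, the scheduler restart, the shared scheduler latency spike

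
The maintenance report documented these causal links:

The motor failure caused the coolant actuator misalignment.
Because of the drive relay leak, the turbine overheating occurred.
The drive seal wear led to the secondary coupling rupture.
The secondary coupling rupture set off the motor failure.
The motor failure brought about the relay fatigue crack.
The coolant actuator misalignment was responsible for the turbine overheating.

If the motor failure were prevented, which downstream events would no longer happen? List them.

Downstream of the motor failure: the relay fatigue crack, the coolant actuator misalignment, the turbine overheating.
Of those, still caused via another path: the turbine overheating.
The remainder have no surviving cause.

the coolant actuator misalignment, the relay fatigue crack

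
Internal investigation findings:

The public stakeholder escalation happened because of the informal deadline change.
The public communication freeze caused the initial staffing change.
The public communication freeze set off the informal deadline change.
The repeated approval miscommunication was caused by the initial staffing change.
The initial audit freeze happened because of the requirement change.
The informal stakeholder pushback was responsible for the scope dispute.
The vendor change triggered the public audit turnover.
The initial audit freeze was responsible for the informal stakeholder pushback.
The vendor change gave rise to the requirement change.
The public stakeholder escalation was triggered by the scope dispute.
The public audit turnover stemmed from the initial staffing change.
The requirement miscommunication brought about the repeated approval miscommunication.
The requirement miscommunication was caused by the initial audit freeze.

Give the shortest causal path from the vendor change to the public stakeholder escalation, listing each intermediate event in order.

the vendor change → the requirement change → the initial audit freeze → the informal stakeholder pushback → the scope dispute → the public stakeholder escalation

the vendor change → the requirement change
the requirement change → the initial audit freeze
the initial audit freeze → the informal stakeholder pushback
the informal stakeholder pushback → the scope dispute
the scope dispute → the public stakeholder escalation
Length: 5 steps.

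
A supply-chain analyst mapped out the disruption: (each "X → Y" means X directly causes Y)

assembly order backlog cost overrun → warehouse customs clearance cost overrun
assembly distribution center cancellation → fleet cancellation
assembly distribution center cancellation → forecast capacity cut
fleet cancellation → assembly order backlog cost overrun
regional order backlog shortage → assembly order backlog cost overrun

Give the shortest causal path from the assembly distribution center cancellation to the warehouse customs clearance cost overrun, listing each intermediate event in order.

the assembly distribution center cancellation → the fleet cancellation → the assembly order backlog cost overrun → the warehouse customs clearance cost overrun

the assembly distribution center cancellation → the fleet cancellation
the fleet cancellation → the assembly order backlog cost overrun
the assembly order backlog cost overrun → the warehouse customs clearance cost overrun
Length: 3 steps.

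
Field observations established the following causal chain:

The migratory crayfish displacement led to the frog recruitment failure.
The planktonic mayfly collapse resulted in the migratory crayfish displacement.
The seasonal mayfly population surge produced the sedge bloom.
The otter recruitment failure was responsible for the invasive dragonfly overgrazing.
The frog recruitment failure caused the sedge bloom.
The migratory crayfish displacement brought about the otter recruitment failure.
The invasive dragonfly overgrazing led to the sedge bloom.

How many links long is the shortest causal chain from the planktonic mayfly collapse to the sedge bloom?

Shortest chain: the planktonic mayfly collapse → the migratory crayfish displacement → the frog recruitment failure → the sedge bloom.

3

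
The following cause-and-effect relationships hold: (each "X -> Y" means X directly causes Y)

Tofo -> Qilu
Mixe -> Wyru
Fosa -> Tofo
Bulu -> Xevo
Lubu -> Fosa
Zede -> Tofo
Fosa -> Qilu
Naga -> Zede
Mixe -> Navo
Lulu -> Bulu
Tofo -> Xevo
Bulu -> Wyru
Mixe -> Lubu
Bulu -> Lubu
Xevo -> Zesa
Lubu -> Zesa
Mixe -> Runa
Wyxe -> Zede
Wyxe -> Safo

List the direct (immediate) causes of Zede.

Naga, Wyxe → Zede with nothing further upstream stated.

Naga, Wyxe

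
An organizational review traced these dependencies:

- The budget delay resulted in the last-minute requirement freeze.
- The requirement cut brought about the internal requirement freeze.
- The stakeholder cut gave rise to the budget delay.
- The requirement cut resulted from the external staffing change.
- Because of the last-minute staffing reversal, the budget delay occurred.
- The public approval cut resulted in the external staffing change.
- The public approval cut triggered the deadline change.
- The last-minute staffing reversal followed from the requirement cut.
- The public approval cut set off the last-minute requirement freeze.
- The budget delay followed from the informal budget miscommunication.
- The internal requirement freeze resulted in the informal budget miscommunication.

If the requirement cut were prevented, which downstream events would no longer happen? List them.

the informal budget miscommunication, the internal requirement freeze, the last-minute staffing reversal

Downstream of the requirement cut: the internal requirement freeze, the informal budget miscommunication, the last-minute staffing reversal, the budget delay, the last-minute requirement freeze.
Of those, still caused via another path: the budget delay, the last-minute requirement freeze.
The remainder have no surviving cause.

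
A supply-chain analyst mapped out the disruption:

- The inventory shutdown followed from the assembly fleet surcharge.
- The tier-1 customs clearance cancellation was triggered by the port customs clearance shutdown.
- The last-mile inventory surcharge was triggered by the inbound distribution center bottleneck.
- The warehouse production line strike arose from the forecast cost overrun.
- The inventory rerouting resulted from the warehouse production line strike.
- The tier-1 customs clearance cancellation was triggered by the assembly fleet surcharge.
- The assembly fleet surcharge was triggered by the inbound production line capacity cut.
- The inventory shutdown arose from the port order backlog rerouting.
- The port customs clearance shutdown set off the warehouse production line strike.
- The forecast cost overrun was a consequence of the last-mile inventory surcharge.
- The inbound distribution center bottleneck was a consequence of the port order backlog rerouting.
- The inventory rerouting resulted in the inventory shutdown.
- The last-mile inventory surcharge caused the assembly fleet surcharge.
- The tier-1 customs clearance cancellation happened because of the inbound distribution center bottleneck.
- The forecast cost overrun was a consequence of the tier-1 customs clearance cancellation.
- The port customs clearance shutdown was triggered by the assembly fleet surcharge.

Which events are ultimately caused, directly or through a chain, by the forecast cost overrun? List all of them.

Direct effects: the warehouse production line strike.
2 steps out: the inventory rerouting.
3 steps out: the inventory shutdown.
Not reachable from it: the port order backlog rerouting, the inbound distribution center bottleneck, the last-mile inventory surcharge, the assembly fleet surcharge, the port customs clearance shutdown, the tier-1 customs clearance cancellation, the inbound production line capacity cut.

the inventory rerouting, the inventory shutdown, the warehouse production line strike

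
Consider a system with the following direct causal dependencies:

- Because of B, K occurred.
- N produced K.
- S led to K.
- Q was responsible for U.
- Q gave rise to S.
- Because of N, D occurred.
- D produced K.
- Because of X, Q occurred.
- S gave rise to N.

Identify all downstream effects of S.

D, K, N

Direct effects: N, K.
2 steps out: D.
Not reachable from it: X, Q, U, B.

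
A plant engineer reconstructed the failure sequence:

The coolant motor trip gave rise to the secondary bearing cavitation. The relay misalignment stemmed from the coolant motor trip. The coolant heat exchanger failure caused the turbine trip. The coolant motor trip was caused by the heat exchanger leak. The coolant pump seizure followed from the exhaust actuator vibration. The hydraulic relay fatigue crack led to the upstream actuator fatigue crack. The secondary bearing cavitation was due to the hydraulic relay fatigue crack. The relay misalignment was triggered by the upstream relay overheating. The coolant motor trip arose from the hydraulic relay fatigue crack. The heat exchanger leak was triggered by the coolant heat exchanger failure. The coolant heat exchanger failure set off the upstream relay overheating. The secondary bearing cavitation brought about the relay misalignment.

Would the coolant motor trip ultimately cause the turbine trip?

No

The coolant motor trip leads to the secondary bearing cavitation, the relay misalignment; the turbine trip is not among them.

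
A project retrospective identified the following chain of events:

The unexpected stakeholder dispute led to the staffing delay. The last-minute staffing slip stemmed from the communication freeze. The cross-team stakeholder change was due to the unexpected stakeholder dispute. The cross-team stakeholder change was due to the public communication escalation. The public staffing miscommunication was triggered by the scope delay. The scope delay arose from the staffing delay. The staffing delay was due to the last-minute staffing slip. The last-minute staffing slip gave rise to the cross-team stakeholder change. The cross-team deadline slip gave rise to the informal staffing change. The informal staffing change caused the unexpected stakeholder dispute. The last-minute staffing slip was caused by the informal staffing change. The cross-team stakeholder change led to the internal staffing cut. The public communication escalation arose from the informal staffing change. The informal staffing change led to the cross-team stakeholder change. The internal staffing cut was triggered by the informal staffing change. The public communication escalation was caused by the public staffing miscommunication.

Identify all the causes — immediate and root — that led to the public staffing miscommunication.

the communication freeze, the cross-team deadline slip, the informal staffing change, the last-minute staffing slip, the scope delay, the staffing delay, the unexpected stakeholder dispute

Immediate cause of the public staffing miscommunication: the scope delay.
Further upstream: the cross-team deadline slip, the informal staffing change, the unexpected stakeholder dispute, the last-minute staffing slip, the staffing delay, the communication freeze.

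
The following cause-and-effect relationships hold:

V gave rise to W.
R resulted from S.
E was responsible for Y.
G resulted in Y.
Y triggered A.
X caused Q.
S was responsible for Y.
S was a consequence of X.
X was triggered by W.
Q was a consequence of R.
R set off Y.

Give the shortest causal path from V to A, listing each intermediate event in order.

V → W
W → X
X → S
S → Y
Y → A
Length: 5 steps.

V → W → X → S → Y → A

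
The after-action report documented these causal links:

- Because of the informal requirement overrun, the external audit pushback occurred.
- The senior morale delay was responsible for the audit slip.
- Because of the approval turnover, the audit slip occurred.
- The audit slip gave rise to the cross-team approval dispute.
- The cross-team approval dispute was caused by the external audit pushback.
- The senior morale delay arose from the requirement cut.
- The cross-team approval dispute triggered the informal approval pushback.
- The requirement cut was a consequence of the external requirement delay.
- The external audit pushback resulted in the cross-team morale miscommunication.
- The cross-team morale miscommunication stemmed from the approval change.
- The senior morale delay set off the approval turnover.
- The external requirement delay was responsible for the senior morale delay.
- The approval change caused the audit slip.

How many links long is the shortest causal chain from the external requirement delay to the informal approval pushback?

4

Shortest chain: the external requirement delay → the senior morale delay → the audit slip → the cross-team approval dispute → the informal approval pushback.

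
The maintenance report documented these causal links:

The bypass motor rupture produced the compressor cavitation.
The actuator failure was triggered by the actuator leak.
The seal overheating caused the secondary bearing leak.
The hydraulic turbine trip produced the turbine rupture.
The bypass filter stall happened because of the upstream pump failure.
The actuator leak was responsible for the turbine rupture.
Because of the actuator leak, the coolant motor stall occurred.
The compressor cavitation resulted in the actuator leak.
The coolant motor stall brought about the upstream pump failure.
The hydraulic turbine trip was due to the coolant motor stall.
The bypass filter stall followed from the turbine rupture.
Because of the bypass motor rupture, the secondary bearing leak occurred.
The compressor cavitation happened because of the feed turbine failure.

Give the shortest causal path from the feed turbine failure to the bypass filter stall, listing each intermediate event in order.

the feed turbine failure → the compressor cavitation → the actuator leak → the turbine rupture → the bypass filter stall

the feed turbine failure → the compressor cavitation
the compressor cavitation → the actuator leak
the actuator leak → the turbine rupture
the turbine rupture → the bypass filter stall
Length: 4 steps.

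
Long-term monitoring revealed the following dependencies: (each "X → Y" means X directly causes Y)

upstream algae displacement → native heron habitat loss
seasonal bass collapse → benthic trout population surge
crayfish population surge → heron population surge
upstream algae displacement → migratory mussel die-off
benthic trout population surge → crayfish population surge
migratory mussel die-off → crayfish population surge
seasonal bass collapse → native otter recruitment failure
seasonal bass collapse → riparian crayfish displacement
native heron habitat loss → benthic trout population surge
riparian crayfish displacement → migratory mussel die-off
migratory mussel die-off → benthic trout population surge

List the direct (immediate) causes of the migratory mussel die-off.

the riparian crayfish displacement, the upstream algae displacement

Upstream contributors include the seasonal bass collapse, but only the riparian crayfish displacement, the upstream algae displacement feed directly into the migratory mussel die-off.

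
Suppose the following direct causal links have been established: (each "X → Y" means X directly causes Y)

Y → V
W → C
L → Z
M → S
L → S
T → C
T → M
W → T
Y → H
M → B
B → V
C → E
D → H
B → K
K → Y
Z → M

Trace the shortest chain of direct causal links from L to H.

L → Z
Z → M
M → B
B → K
K → Y
Y → H
Length: 6 steps.

L → Z → M → B → K → Y → H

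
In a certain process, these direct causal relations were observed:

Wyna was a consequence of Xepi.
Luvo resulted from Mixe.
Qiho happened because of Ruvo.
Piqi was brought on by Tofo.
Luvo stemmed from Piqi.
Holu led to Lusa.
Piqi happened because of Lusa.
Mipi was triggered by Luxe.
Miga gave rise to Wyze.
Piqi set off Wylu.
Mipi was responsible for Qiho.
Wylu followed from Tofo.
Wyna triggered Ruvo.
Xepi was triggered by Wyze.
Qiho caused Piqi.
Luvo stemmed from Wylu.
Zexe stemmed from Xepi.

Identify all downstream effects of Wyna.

Direct effects: Ruvo.
2 steps out: Qiho.
3 steps out: Piqi.
4 steps out: Wylu, Luvo.
Not reachable from it: Miga, Wyze, Luxe, Xepi, Zexe, Holu, Mipi, Lusa, Mixe, Tofo.

Luvo, Piqi, Qiho, Ruvo, Wylu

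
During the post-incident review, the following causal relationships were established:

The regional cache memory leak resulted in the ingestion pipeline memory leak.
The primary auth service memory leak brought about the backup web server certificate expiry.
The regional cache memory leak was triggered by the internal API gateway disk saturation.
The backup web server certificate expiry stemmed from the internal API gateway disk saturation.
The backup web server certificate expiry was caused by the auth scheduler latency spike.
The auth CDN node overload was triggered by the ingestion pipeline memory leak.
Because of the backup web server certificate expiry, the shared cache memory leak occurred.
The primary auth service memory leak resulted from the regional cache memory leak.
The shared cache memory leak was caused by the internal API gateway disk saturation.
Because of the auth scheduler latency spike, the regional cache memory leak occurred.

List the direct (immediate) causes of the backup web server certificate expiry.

Upstream contributors include the regional cache memory leak, but only the auth scheduler latency spike, the internal API gateway disk saturation, the primary auth service memory leak feed directly into the backup web server certificate expiry.

the auth scheduler latency spike, the internal API gateway disk saturation, the primary auth service memory leak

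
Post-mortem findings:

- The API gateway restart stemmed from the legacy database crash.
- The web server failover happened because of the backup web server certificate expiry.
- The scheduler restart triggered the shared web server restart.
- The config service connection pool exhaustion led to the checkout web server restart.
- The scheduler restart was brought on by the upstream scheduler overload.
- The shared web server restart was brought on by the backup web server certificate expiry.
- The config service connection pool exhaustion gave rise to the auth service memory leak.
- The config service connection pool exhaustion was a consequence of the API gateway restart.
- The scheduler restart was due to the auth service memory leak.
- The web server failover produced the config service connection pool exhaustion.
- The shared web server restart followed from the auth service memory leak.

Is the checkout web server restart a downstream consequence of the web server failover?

Yes

There is a causal chain: the web server failover → the config service connection pool exhaustion → the checkout web server restart.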